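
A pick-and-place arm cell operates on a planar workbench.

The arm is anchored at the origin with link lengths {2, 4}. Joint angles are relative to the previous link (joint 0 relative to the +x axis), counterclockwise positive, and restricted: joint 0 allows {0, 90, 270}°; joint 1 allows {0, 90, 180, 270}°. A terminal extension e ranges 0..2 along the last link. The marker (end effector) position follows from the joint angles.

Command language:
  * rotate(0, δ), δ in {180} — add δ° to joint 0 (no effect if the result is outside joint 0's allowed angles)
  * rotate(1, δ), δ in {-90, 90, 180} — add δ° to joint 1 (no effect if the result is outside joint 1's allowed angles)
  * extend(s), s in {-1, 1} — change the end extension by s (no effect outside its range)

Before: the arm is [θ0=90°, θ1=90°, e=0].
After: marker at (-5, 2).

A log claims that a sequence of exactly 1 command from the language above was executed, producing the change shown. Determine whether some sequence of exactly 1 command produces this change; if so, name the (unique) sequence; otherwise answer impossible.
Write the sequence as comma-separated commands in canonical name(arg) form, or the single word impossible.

t0: [θ0=90°, θ1=90°, e=0]
t=1 extend(1) ⇒ [θ0=90°, θ1=90°, e=1]
no rival 1-sequence matches.

extend(1)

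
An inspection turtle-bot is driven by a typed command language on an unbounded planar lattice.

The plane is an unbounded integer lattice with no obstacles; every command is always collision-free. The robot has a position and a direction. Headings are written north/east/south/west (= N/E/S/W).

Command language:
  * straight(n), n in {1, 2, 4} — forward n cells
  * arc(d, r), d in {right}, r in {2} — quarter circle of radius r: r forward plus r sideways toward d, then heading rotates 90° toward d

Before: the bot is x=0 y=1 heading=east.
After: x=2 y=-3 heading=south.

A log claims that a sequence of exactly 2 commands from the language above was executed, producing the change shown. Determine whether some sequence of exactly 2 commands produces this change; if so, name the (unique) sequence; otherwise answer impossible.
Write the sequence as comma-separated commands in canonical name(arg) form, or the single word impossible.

arc(right, 2), straight(2)

key: running straight(2) before arc(right, 2) would end elsewhere — order is forced
from: x=0 y=1 heading=east
1. arc(right, 2) → x=2 y=-1 heading=south
2. straight(2) → x=2 y=-3 heading=south
no rival 2-sequence matches.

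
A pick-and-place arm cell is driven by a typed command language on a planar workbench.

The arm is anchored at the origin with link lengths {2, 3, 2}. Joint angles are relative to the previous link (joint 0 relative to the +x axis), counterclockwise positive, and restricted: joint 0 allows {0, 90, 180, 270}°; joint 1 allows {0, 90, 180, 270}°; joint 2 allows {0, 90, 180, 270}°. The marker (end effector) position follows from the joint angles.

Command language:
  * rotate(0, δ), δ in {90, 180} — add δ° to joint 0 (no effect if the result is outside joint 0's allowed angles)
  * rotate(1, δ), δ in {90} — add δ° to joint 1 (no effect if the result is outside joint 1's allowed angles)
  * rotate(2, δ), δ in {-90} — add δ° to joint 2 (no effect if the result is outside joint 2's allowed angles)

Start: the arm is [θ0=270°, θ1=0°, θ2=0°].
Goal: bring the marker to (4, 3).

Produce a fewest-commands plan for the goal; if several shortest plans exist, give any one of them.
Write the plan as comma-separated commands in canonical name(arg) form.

begin: [θ0=270°, θ1=0°, θ2=0°]
[1] after rotate(2, -90): [θ0=270°, θ1=0°, θ2=270°]
[2] after rotate(0, 90): [θ0=0°, θ1=0°, θ2=270°]
[3] after rotate(1, 90): [θ0=0°, θ1=90°, θ2=270°]
no 2-step plan works, so 3 is optimal.

rotate(2, -90), rotate(0, 90), rotate(1, 90)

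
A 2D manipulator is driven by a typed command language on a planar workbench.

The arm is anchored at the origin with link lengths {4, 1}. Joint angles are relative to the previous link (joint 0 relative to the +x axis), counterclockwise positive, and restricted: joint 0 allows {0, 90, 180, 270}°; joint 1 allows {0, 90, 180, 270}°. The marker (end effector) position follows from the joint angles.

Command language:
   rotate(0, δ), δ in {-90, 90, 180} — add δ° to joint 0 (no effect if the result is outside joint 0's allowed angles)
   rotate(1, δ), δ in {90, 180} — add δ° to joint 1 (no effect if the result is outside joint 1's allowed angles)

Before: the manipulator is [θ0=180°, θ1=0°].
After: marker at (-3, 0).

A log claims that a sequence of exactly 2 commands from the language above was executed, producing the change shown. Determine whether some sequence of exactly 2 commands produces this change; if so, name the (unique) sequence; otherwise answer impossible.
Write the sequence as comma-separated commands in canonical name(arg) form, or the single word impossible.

rotate(1, 90), rotate(1, 90)

from: [θ0=180°, θ1=0°]
t=1 rotate(1, 90) ⇒ [θ0=180°, θ1=90°]
t=2 rotate(1, 90) ⇒ [θ0=180°, θ1=180°]
no rival 2-sequence matches.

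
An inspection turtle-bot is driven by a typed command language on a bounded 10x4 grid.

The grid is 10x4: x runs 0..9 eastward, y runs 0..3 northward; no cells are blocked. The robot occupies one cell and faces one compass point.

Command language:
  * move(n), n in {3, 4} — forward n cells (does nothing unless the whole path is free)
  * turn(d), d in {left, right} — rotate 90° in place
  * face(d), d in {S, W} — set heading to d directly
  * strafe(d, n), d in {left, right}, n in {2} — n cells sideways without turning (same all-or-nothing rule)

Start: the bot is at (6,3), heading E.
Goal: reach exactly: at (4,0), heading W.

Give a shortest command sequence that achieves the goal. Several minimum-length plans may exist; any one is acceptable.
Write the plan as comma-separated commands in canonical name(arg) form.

face(S), move(3), strafe(right, 2), face(W)

initial: at (6,3), heading E
1. face(S) → at (6,3), heading S
2. move(3) → at (6,0), heading S
3. strafe(right, 2) → at (4,0), heading S
4. face(W) → at (4,0), heading W
nothing shorter than 4 reaches the goal.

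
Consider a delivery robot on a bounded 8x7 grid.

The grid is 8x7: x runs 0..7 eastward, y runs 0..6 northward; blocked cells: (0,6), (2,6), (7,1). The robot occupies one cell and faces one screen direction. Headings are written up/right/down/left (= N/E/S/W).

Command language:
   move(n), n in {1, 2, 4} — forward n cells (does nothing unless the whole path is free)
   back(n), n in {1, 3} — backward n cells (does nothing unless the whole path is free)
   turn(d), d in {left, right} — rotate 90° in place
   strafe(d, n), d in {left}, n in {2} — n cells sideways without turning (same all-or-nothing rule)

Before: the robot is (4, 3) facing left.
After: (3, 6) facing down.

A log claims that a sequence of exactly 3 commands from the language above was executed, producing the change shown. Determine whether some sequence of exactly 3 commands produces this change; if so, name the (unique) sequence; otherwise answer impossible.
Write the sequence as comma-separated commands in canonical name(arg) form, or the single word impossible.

move(1), turn(left), back(3)

key: order matters: swapping move(1) and back(3) lands elsewhere
begin: (4, 3) facing left
1. move(1) → (3, 3) facing left
2. turn(left) → (3, 3) facing down
3. back(3) → (3, 6) facing down
uniquely the one of 512 3-step routes that fits.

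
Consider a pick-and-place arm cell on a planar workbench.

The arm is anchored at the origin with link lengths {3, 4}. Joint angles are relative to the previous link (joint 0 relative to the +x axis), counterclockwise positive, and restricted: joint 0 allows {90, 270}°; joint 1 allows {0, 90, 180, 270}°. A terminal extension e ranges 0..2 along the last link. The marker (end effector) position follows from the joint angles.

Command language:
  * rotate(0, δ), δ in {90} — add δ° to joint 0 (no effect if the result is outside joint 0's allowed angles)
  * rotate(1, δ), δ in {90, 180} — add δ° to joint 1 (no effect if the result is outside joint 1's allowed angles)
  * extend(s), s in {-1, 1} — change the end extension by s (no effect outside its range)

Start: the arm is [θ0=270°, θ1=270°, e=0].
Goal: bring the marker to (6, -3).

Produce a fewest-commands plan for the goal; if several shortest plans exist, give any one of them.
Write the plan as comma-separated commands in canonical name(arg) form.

start: [θ0=270°, θ1=270°, e=0]
t=1 extend(1) ⇒ [θ0=270°, θ1=270°, e=1]
t=2 extend(1) ⇒ [θ0=270°, θ1=270°, e=2]
t=3 rotate(1, 180) ⇒ [θ0=270°, θ1=90°, e=2]
no 2-step plan works, so 3 is optimal.

extend(1), extend(1), rotate(1, 180)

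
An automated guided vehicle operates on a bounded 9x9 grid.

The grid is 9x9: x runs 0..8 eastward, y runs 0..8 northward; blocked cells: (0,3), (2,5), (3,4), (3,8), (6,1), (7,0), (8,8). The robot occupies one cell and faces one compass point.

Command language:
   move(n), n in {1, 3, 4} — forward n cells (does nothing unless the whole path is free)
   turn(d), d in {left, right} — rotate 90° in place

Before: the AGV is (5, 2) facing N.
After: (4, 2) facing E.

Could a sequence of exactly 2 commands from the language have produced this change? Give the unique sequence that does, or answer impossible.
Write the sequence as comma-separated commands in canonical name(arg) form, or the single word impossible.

impossible

checked all 2-command options: none fits.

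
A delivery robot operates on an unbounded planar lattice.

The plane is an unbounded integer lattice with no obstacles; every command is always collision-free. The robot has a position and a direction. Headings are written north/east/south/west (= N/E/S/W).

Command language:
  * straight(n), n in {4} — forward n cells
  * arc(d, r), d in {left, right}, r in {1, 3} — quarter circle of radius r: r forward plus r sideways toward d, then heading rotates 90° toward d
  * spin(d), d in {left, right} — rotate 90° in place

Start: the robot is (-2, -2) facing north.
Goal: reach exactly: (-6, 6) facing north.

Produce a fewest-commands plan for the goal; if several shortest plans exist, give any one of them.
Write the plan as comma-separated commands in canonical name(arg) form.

t0: (-2, -2) facing north
step 1 (arc(left, 1)): (-3, -1) facing west
step 2 (arc(right, 3)): (-6, 2) facing north
step 3 (straight(4)): (-6, 6) facing north
nothing shorter than 3 reaches the goal.

arc(left, 1), arc(right, 3), straight(4)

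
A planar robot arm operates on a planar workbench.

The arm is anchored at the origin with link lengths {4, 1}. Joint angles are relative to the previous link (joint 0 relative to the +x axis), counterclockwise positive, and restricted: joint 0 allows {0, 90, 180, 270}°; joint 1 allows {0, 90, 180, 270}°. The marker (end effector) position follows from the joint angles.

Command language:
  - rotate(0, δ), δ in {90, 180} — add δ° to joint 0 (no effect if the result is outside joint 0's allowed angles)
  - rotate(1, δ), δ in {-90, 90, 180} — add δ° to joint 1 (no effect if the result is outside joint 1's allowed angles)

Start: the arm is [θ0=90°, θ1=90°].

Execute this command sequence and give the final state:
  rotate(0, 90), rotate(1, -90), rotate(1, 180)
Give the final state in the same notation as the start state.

start: [θ0=90°, θ1=90°]
[1] after rotate(0, 90): [θ0=180°, θ1=90°]
[2] after rotate(1, -90): [θ0=180°, θ1=0°]
[3] after rotate(1, 180): [θ0=180°, θ1=180°]

[θ0=180°, θ1=180°]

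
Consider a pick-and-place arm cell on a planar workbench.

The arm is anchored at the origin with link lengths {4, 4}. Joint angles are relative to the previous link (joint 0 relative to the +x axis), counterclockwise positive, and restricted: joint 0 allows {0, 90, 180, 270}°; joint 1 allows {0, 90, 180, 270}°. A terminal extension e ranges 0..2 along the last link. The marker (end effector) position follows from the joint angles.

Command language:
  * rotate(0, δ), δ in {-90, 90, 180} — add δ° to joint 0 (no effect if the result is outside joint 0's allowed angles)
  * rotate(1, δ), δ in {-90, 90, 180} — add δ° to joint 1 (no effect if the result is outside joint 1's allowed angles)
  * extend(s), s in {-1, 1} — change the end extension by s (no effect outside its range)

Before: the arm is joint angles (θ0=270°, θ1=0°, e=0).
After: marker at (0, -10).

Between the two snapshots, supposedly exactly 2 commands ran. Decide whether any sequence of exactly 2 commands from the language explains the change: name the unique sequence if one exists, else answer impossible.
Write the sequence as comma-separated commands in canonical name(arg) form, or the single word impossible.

begin: joint angles (θ0=270°, θ1=0°, e=0)
step 1 (extend(1)): joint angles (θ0=270°, θ1=0°, e=1)
step 2 (extend(1)): joint angles (θ0=270°, θ1=0°, e=2)
no rival 2-sequence matches.

extend(1), extend(1)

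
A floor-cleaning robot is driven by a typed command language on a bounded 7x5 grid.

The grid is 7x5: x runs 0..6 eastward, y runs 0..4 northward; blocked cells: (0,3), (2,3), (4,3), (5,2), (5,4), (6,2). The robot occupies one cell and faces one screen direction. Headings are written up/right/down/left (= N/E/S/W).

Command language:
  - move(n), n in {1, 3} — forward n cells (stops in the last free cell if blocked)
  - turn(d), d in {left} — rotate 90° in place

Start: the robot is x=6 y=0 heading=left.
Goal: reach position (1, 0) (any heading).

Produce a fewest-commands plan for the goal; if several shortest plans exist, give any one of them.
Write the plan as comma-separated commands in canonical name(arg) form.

initial: x=6 y=0 heading=left
[1] after move(1): x=5 y=0 heading=left
[2] after move(1): x=4 y=0 heading=left
[3] after move(3): x=1 y=0 heading=left
minimal: 3 command(s), checked below 3.

move(1), move(1), move(3)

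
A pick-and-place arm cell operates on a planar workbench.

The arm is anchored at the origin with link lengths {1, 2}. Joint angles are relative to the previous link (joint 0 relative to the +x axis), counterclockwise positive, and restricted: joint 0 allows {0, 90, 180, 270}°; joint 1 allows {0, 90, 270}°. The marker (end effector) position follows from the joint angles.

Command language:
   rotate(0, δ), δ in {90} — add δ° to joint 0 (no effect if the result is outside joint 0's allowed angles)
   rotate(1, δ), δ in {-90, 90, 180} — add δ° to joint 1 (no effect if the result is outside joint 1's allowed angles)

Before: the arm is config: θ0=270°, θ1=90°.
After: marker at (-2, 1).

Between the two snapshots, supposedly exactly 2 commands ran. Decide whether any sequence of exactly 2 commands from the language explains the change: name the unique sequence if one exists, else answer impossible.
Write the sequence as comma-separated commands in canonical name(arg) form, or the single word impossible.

t0: config: θ0=270°, θ1=90°
step 1 (rotate(0, 90)): config: θ0=0°, θ1=90°
step 2 (rotate(0, 90)): config: θ0=90°, θ1=90°
no other 2-command option fits: unique.

rotate(0, 90), rotate(0, 90)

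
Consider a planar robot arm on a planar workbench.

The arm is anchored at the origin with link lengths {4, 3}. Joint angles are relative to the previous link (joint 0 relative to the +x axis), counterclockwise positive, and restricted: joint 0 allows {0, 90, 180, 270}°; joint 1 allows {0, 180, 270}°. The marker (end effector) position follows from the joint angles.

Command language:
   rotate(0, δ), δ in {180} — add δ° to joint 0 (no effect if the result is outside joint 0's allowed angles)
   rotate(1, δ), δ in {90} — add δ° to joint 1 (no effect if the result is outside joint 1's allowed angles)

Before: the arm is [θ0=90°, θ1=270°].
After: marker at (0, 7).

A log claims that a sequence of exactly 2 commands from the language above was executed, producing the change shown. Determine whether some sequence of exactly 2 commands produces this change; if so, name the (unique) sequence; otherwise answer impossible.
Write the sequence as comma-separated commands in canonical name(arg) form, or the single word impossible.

from: [θ0=90°, θ1=270°]
step 1 (rotate(1, 90)): [θ0=90°, θ1=0°]
step 2 (rotate(1, 90)): [θ0=90°, θ1=0°]
no rival 2-sequence matches.

rotate(1, 90), rotate(1, 90)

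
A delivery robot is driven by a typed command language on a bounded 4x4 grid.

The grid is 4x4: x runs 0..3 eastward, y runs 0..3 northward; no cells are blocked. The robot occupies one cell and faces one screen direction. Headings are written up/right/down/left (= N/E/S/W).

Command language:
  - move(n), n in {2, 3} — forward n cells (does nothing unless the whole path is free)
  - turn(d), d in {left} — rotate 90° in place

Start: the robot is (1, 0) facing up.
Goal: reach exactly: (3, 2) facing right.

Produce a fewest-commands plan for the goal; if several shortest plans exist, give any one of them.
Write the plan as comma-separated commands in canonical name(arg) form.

move(2), turn(left), turn(left), turn(left), move(2)

begin: (1, 0) facing up
t=1 move(2) ⇒ (1, 2) facing up
t=2 turn(left) ⇒ (1, 2) facing left
t=3 turn(left) ⇒ (1, 2) facing down
t=4 turn(left) ⇒ (1, 2) facing right
t=5 move(2) ⇒ (3, 2) facing right
no 4-step plan works, so 5 is optimal.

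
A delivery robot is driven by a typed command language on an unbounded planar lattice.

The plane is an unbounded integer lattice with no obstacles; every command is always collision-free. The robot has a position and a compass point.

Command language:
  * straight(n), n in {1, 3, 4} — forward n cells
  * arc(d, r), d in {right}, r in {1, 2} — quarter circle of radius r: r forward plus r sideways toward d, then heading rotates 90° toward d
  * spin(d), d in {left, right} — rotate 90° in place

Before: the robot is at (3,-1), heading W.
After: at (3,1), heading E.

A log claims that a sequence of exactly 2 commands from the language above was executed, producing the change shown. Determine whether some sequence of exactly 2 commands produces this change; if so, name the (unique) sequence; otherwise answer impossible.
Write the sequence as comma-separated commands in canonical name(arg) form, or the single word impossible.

arc(right, 1), arc(right, 1)

key: position moved to (3,1) AND the heading swung to E — translation plus rotation needed
start: at (3,-1), heading W
t=1 arc(right, 1) ⇒ at (2,0), heading N
t=2 arc(right, 1) ⇒ at (3,1), heading E
uniquely the one of 49 2-step routes that fits.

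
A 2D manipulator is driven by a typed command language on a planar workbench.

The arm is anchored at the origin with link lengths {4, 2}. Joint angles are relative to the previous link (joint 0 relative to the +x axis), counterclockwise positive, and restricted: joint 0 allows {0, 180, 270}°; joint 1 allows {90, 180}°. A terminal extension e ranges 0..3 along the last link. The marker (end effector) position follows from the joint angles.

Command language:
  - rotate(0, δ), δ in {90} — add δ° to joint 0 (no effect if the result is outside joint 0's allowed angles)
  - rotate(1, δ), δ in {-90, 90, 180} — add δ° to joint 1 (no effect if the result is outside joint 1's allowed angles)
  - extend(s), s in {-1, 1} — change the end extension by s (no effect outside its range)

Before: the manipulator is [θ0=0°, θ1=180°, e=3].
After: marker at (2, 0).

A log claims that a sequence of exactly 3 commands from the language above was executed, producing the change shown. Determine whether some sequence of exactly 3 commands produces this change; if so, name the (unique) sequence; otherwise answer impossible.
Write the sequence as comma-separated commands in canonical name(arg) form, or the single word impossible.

from: [θ0=0°, θ1=180°, e=3]
1. extend(-1) → [θ0=0°, θ1=180°, e=2]
2. extend(-1) → [θ0=0°, θ1=180°, e=1]
3. extend(-1) → [θ0=0°, θ1=180°, e=0]
uniquely the one of 216 3-step routes that fits.

extend(-1), extend(-1), extend(-1)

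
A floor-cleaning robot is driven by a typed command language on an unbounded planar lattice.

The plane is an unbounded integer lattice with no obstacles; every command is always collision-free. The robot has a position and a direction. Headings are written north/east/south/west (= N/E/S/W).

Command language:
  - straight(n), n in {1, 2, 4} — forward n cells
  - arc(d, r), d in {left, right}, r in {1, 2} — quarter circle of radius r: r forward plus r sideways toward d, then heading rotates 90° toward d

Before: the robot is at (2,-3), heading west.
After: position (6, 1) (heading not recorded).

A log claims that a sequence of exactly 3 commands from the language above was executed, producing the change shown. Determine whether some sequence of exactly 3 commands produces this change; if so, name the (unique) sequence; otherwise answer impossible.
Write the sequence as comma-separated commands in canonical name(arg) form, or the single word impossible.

arc(right, 2), arc(right, 2), straight(4)

key: order matters: swapping arc(right, 2) and straight(4) lands elsewhere
begin: at (2,-3), heading west
1. arc(right, 2) → at (0,-1), heading north
2. arc(right, 2) → at (2,1), heading east
3. straight(4) → at (6,1), heading east
uniquely the one of 343 3-step routes that fits.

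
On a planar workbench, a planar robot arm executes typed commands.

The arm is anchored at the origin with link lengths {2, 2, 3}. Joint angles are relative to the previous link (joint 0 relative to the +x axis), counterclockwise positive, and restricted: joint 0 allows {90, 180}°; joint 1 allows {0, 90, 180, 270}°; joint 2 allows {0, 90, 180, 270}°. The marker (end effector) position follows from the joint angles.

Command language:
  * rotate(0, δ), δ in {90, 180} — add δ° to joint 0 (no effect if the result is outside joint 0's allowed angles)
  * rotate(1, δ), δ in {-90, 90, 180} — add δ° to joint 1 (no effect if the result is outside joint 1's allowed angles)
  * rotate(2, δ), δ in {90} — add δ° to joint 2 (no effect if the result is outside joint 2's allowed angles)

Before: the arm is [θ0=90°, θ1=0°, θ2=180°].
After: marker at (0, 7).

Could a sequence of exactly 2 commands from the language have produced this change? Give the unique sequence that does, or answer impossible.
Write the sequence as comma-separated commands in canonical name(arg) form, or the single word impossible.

rotate(2, 90), rotate(2, 90)

from: [θ0=90°, θ1=0°, θ2=180°]
step 1 (rotate(2, 90)): [θ0=90°, θ1=0°, θ2=270°]
step 2 (rotate(2, 90)): [θ0=90°, θ1=0°, θ2=0°]
no rival 2-sequence matches.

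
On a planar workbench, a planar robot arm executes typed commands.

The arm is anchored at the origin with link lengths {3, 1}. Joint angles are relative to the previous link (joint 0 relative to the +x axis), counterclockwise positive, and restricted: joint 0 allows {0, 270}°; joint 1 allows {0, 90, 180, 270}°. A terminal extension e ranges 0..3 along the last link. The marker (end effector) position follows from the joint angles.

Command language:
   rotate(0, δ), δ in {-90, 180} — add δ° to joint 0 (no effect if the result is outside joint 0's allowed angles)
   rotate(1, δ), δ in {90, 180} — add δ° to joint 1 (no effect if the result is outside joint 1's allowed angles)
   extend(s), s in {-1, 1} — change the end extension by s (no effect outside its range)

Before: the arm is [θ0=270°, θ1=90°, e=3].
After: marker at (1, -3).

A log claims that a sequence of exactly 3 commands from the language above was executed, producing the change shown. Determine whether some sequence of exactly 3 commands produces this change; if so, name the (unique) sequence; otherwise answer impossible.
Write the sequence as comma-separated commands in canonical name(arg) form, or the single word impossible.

t0: [θ0=270°, θ1=90°, e=3]
t=1 extend(-1) ⇒ [θ0=270°, θ1=90°, e=2]
t=2 extend(-1) ⇒ [θ0=270°, θ1=90°, e=1]
t=3 extend(-1) ⇒ [θ0=270°, θ1=90°, e=0]
all 216 alternatives checked — unique.

extend(-1), extend(-1), extend(-1)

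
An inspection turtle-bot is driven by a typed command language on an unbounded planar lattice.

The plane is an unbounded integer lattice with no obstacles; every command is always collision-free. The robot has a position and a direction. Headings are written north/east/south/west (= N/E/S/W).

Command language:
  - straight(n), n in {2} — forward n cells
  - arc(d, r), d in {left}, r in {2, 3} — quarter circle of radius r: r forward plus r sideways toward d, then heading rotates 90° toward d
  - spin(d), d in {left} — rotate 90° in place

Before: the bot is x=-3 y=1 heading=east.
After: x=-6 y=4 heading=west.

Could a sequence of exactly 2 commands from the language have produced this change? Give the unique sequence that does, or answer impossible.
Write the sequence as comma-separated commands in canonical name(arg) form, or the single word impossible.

key: running arc(left, 3) before spin(left) would end elsewhere — order is forced
begin: x=-3 y=1 heading=east
step 1 (spin(left)): x=-3 y=1 heading=north
step 2 (arc(left, 3)): x=-6 y=4 heading=west
no rival 2-sequence matches.

spin(left), arc(left, 3)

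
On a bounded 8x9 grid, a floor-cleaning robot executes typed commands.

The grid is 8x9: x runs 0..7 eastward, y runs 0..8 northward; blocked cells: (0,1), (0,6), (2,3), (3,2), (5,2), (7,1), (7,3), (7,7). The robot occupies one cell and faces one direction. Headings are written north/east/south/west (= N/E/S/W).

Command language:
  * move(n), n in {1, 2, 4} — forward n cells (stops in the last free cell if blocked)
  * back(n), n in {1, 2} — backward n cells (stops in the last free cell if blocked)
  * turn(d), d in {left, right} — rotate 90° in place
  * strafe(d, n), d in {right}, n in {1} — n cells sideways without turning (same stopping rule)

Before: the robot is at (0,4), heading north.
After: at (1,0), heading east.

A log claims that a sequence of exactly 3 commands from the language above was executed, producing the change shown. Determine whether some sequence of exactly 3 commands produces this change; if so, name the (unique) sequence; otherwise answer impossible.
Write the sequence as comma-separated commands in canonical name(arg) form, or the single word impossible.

impossible

no 3-step route produces this change.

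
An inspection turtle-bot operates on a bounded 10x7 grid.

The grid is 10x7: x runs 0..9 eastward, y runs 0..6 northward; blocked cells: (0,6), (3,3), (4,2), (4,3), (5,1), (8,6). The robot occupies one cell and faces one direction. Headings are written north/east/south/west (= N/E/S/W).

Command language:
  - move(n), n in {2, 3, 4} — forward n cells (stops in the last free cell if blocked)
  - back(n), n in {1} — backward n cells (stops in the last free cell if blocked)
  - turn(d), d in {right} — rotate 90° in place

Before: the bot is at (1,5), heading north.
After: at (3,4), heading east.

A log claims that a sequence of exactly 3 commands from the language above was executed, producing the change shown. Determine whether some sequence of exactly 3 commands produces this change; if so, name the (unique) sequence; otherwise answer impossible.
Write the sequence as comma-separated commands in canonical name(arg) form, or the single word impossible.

key: cell and facing (now E) both changed — the 3 commands mix motion and turning
t0: at (1,5), heading north
1. back(1) → at (1,4), heading north
2. turn(right) → at (1,4), heading east
3. move(2) → at (3,4), heading east
no rival 3-sequence matches.

back(1), turn(right), move(2)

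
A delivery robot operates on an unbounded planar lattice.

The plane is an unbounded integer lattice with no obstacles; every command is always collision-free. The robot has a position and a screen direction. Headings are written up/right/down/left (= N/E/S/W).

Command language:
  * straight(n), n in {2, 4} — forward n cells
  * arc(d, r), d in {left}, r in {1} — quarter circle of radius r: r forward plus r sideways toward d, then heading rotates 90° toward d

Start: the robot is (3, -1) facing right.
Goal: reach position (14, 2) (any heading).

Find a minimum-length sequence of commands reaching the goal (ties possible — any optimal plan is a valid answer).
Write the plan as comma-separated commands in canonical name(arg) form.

initial: (3, -1) facing right
step 1 (straight(2)): (5, -1) facing right
step 2 (straight(4)): (9, -1) facing right
step 3 (straight(4)): (13, -1) facing right
step 4 (arc(left, 1)): (14, 0) facing up
step 5 (straight(2)): (14, 2) facing up
minimal: 5 command(s), checked below 5.

straight(2), straight(4), straight(4), arc(left, 1), straight(2)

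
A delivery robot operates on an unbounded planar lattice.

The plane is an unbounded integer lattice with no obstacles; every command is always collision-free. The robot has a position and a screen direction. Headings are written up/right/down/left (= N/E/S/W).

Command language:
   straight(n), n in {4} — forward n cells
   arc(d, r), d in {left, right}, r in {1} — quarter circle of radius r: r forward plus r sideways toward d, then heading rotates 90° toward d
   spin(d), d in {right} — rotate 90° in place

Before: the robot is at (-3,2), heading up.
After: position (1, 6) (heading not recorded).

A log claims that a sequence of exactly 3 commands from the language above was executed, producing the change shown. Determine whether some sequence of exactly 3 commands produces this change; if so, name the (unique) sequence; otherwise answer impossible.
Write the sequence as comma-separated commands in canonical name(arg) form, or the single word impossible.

straight(4), spin(right), straight(4)

from: at (-3,2), heading up
t=1 straight(4) ⇒ at (-3,6), heading up
t=2 spin(right) ⇒ at (-3,6), heading right
t=3 straight(4) ⇒ at (1,6), heading right
no other 3-command option fits: unique.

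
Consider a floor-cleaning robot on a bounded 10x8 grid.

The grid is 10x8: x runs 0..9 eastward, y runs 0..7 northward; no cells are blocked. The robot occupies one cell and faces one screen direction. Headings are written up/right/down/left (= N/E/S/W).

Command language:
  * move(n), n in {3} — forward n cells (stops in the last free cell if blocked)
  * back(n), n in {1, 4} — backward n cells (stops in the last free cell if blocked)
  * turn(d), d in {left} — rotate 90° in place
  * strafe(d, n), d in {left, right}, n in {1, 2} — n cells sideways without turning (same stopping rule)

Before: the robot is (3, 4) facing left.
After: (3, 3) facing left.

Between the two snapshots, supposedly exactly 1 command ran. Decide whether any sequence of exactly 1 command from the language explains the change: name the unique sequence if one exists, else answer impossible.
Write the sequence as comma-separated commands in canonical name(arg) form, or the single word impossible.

strafe(left, 1)

key: heading stays W — the single command does not turn
start: (3, 4) facing left
t=1 strafe(left, 1) ⇒ (3, 3) facing left
no rival 1-sequence matches.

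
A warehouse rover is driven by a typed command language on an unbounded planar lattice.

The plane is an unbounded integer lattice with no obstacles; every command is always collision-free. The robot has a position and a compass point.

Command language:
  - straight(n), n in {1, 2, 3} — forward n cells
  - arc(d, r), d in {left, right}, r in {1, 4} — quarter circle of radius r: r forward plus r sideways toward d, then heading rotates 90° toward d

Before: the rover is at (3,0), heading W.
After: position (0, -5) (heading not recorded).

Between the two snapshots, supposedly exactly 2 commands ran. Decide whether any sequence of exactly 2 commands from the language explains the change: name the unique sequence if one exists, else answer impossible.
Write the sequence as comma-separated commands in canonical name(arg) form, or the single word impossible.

key: order matters: swapping arc(left, 4) and arc(left, 1) lands elsewhere
begin: at (3,0), heading W
1. arc(left, 4) → at (-1,-4), heading S
2. arc(left, 1) → at (0,-5), heading E
uniquely the one of 49 2-step routes that fits.

arc(left, 4), arc(left, 1)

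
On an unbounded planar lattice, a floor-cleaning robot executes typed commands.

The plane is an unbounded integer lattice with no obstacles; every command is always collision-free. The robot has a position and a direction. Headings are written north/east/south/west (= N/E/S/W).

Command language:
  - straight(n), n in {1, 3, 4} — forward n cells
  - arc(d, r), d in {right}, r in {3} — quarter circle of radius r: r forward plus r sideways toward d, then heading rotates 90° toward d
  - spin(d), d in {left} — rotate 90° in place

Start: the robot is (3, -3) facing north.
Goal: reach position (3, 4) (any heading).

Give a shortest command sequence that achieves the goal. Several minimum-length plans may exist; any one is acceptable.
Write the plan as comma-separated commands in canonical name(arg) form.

straight(3), straight(4)

start: (3, -3) facing north
step 1 (straight(3)): (3, 0) facing north
step 2 (straight(4)): (3, 4) facing north
nothing shorter than 2 reaches the goal.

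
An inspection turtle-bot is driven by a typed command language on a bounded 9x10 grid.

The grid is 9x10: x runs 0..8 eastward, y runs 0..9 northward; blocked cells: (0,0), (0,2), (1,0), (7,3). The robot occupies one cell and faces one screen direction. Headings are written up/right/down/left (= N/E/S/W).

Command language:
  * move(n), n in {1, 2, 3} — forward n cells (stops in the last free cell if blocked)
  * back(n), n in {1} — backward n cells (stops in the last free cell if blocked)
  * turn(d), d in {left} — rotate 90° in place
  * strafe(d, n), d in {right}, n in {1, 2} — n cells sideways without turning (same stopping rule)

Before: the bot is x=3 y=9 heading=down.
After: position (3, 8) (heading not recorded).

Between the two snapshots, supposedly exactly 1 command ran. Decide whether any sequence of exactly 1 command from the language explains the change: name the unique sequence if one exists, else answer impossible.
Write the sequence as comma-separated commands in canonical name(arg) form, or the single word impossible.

move(1)

initial: x=3 y=9 heading=down
step 1 (move(1)): x=3 y=8 heading=down
no rival 1-sequence matches.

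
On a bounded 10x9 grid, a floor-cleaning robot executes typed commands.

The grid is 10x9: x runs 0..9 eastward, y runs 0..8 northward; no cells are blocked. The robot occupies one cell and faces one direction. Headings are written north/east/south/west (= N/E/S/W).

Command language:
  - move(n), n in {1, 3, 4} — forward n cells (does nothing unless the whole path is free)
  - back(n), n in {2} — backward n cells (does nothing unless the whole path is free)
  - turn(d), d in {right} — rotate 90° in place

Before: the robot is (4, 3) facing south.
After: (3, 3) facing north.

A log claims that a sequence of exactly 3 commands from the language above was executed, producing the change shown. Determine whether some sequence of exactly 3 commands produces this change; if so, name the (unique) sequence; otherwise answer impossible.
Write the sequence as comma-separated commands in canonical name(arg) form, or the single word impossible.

turn(right), move(1), turn(right)

key: position moved to (3,3) AND the heading swung to N — translation plus rotation needed
t0: (4, 3) facing south
t=1 turn(right) ⇒ (4, 3) facing west
t=2 move(1) ⇒ (3, 3) facing west
t=3 turn(right) ⇒ (3, 3) facing north
no other 3-command option fits: unique.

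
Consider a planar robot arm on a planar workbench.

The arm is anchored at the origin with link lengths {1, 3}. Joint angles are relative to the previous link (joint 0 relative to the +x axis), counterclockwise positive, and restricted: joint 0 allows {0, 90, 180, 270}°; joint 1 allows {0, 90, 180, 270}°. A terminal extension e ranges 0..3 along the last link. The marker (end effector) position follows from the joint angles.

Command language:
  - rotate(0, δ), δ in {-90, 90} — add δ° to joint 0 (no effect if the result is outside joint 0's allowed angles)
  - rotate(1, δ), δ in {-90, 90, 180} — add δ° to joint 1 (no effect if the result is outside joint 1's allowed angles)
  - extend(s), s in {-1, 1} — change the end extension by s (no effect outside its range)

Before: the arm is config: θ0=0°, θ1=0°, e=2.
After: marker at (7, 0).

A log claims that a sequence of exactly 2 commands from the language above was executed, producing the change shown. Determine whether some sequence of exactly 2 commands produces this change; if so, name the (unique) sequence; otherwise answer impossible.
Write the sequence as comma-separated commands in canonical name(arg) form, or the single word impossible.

start: config: θ0=0°, θ1=0°, e=2
[1] after extend(1): config: θ0=0°, θ1=0°, e=3
[2] after extend(1): config: θ0=0°, θ1=0°, e=3
no other 2-command option fits: unique.

extend(1), extend(1)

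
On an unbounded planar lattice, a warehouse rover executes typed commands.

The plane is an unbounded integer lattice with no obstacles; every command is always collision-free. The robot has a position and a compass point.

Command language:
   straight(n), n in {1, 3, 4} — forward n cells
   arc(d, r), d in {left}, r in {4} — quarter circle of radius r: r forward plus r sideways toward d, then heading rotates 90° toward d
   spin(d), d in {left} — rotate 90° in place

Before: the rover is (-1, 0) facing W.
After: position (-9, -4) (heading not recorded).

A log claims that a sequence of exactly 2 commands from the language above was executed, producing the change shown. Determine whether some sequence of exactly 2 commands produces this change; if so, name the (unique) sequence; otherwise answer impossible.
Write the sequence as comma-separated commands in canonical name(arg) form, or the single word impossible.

straight(4), arc(left, 4)

key: order matters: swapping straight(4) and arc(left, 4) lands elsewhere
from: (-1, 0) facing W
1. straight(4) → (-5, 0) facing W
2. arc(left, 4) → (-9, -4) facing S
no other 2-command option fits: unique.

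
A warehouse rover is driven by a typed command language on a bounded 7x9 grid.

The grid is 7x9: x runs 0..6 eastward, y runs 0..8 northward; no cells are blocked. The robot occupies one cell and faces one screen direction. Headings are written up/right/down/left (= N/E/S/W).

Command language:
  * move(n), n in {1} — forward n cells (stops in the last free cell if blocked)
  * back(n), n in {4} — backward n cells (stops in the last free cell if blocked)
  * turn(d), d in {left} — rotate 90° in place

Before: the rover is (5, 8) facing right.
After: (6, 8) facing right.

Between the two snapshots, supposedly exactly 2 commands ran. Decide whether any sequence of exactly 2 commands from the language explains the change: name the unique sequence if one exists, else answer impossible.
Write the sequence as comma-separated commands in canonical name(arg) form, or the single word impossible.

key: heading stays E — no command in the sequence turns
initial: (5, 8) facing right
[1] after move(1): (6, 8) facing right
[2] after move(1): (6, 8) facing right
uniquely the one of 9 2-step routes that fits.

move(1), move(1)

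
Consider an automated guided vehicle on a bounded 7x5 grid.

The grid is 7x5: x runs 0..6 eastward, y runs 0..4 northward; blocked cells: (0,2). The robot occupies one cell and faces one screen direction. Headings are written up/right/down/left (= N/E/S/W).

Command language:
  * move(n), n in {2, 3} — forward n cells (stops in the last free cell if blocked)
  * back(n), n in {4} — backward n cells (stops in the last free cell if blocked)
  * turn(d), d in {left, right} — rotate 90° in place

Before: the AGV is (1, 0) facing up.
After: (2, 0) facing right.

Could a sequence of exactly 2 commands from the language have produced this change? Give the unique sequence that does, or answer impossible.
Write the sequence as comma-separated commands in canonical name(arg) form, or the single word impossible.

no 2-step route produces this change.

impossible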